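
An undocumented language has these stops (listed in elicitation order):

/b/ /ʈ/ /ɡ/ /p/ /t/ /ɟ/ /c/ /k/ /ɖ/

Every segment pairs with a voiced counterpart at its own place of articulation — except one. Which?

Bilabial: /p/ ~ /b/
Retroflex: /ʈ/ ~ /ɖ/
Palatal: /c/ ~ /ɟ/
Velar: /k/ ~ /ɡ/
Alveolar: only /t/ (voiceless); no voiced partner.
So /t/ is the unpaired segment.

/t/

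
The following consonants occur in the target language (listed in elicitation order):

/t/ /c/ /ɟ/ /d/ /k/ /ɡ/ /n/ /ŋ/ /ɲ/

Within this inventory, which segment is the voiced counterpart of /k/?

/ɡ/

/k/ is a voiceless velar stop.
The voiced counterpart is a voiced velar stop — in this inventory, /ɡ/.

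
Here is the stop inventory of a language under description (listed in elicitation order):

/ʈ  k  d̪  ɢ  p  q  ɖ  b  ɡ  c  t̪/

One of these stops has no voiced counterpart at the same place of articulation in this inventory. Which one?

/c/

Bilabial: /p/ ~ /b/
Dental: /t̪/ ~ /d̪/
Retroflex: /ʈ/ ~ /ɖ/
Velar: /k/ ~ /ɡ/
Uvular: /q/ ~ /ɢ/
Palatal: only /c/ (voiceless); no voiced partner.
So /c/ is the unpaired segment.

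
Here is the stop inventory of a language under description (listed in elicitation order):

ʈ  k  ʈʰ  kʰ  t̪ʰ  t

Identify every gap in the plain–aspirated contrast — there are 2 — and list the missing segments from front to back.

/t̪/, /tʰ/

place of articulation  plain     aspirated
dental            —         t̪ʰ     
alveolar          t         —       
retroflex         ʈ         ʈʰ      
velar             k         kʰ      
Gaps, from front to back: dental lacks plain (/t̪/); alveolar lacks aspirated (/tʰ/).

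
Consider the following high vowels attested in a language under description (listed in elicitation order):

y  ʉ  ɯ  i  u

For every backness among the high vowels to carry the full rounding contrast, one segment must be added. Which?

/ɨ/

front: unrounded /i/, rounded /y/.
central: unrounded —, rounded /ʉ/.
back: unrounded /ɯ/, rounded /u/.
The central row has no unrounded member, so the gap is the central unrounded vowel /ɨ/.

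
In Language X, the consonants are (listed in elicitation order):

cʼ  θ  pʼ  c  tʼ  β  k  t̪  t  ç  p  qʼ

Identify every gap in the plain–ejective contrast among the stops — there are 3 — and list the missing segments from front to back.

/t̪ʼ/, /kʼ/, /q/

bilabial: plain /p/, ejective /pʼ/.
dental: plain /t̪/, ejective —.
alveolar: plain /t/, ejective /tʼ/.
palatal: plain /c/, ejective /cʼ/.
velar: plain /k/, ejective —.
uvular: plain —, ejective /qʼ/.
Gaps, from front to back: dental lacks ejective (/t̪ʼ/); velar lacks ejective (/kʼ/); uvular lacks plain (/q/).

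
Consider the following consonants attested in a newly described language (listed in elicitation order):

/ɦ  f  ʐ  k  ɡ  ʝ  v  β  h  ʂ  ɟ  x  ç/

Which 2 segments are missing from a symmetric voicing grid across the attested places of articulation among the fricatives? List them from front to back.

/ɸ/, /ɣ/

Voiceless: /f/ (labiodental), /ʂ/ (retroflex), /ç/ (palatal), /x/ (velar), /h/ (glottal).
Voiced: /β/ (bilabial), /v/ (labiodental), /ʐ/ (retroflex), /ʝ/ (palatal), /ɦ/ (glottal).
Gaps, from front to back: bilabial lacks voiceless (/ɸ/); velar lacks voiced (/ɣ/).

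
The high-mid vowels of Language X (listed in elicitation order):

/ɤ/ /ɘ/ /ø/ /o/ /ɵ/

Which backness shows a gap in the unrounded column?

front

backness          unrounded  rounded 
front             —         ø       
central           ɘ         ɵ       
back              ɤ         o       
Every backness has an unrounded member except front, where /e/ would be expected.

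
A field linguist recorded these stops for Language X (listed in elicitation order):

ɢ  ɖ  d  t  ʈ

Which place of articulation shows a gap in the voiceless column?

uvular

place of articulation  voiceless  voiced  
alveolar          t         d       
retroflex         ʈ         ɖ       
uvular            —         ɢ       
Every place of articulation has a voiceless member except uvular, where /q/ would be expected.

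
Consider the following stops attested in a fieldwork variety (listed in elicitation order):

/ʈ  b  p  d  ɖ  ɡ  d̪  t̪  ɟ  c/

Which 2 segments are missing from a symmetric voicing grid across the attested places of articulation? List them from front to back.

/t/, /k/

Voiceless: /p/ (bilabial), /t̪/ (dental), /ʈ/ (retroflex), /c/ (palatal).
Voiced: /b/ (bilabial), /d̪/ (dental), /d/ (alveolar), /ɖ/ (retroflex), /ɟ/ (palatal), /ɡ/ (velar).
Gaps, from front to back: alveolar lacks voiceless (/t/); velar lacks voiceless (/k/).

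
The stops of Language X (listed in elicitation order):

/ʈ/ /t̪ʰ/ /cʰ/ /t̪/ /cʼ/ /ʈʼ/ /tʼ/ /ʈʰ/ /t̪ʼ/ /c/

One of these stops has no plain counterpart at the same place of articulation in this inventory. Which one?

Dental: /t̪/ ~ /t̪ʰ/ ~ /t̪ʼ/
Retroflex: /ʈ/ ~ /ʈʰ/ ~ /ʈʼ/
Palatal: /c/ ~ /cʰ/ ~ /cʼ/
Alveolar: only /tʼ/ (ejective); no plain partner.
So /tʼ/ is the unpaired segment.

/tʼ/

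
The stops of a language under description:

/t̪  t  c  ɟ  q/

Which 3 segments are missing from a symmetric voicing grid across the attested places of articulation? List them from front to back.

/d̪/, /d/, /ɢ/

Voiceless: /t̪/ (dental), /t/ (alveolar), /c/ (palatal), /q/ (uvular).
Voiced: /ɟ/ (palatal).
Gaps, from front to back: dental lacks voiced (/d̪/); alveolar lacks voiced (/d/); uvular lacks voiced (/ɢ/).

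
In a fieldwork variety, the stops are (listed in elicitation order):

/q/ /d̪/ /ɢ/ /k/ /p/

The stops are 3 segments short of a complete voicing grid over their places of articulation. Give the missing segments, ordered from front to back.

place of articulation  voiceless  voiced  
bilabial          p         —       
dental            —         d̪      
velar             k         —       
uvular            q         ɢ       
Gaps, from front to back: bilabial lacks voiced (/b/); dental lacks voiceless (/t̪/); velar lacks voiced (/ɡ/).

/b/, /t̪/, /ɡ/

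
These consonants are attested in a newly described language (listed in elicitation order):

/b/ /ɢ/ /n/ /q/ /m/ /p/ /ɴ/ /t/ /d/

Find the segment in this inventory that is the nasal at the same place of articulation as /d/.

/d/ is a voiced alveolar stop.
The nasal at the same place is an alveolar nasal — in this inventory, /n/.

/n/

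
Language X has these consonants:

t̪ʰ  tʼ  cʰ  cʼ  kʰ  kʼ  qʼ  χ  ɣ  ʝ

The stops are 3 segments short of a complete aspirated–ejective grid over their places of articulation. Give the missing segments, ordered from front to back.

/t̪ʼ/, /tʰ/, /qʰ/

place of articulation  aspirated  ejective
dental            t̪ʰ       —       
alveolar          —         tʼ      
palatal           cʰ        cʼ      
velar             kʰ        kʼ      
uvular            —         qʼ      
Gaps, from front to back: dental lacks ejective (/t̪ʼ/); alveolar lacks aspirated (/tʰ/); uvular lacks aspirated (/qʰ/).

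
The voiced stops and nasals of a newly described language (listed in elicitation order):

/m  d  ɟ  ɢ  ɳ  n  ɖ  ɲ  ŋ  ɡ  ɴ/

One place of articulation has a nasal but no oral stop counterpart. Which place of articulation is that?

Oral stop: /d/ (alveolar), /ɖ/ (retroflex), /ɟ/ (palatal), /ɡ/ (velar), /ɢ/ (uvular).
Nasal: /m/ (bilabial), /n/ (alveolar), /ɳ/ (retroflex), /ɲ/ (palatal), /ŋ/ (velar), /ɴ/ (uvular).
Every place of articulation has an oral stop member except bilabial, where /b/ would be expected.

bilabial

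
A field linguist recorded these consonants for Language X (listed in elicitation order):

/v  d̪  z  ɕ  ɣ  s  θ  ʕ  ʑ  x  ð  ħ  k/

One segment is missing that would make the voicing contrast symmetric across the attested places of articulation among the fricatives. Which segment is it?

labiodental: voiceless —, voiced /v/.
dental: voiceless /θ/, voiced /ð/.
alveolar: voiceless /s/, voiced /z/.
alveolo-palatal: voiceless /ɕ/, voiced /ʑ/.
velar: voiceless /x/, voiced /ɣ/.
pharyngeal: voiceless /ħ/, voiced /ʕ/.
The labiodental row has no voiceless member, so the gap is the voiceless labiodental fricative /f/.

/f/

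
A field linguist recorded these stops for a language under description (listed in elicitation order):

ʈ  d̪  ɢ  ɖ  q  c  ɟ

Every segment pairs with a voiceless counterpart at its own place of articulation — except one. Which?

Retroflex: /ʈ/ ~ /ɖ/
Palatal: /c/ ~ /ɟ/
Uvular: /q/ ~ /ɢ/
Dental: only /d̪/ (voiced); no voiceless partner.
So /d̪/ is the unpaired segment.

/d̪/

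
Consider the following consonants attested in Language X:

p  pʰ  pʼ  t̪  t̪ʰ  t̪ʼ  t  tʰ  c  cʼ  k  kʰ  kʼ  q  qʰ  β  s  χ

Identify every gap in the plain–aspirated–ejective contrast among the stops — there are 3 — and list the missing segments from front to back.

Plain: /p/ (bilabial), /t̪/ (dental), /t/ (alveolar), /c/ (palatal), /k/ (velar), /q/ (uvular).
Aspirated: /pʰ/ (bilabial), /t̪ʰ/ (dental), /tʰ/ (alveolar), /kʰ/ (velar), /qʰ/ (uvular).
Ejective: /pʼ/ (bilabial), /t̪ʼ/ (dental), /cʼ/ (palatal), /kʼ/ (velar).
Gaps, from front to back: alveolar lacks ejective (/tʼ/); palatal lacks aspirated (/cʰ/); uvular lacks ejective (/qʼ/).

/tʼ/, /cʰ/, /qʼ/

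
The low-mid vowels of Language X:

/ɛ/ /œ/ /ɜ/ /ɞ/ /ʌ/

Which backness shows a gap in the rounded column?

backness          unrounded  rounded 
front             ɛ         œ       
central           ɜ         ɞ       
back              ʌ         —       
Every backness has a rounded member except back, where /ɔ/ would be expected.

back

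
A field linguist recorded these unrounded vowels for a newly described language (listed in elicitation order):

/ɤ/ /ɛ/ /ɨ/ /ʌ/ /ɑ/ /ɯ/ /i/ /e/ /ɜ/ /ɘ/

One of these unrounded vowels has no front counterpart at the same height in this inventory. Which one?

/ɑ/

High: /i/ ~ /ɨ/ ~ /ɯ/
High-mid: /e/ ~ /ɘ/ ~ /ɤ/
Low-mid: /ɛ/ ~ /ɜ/ ~ /ʌ/
Low: only /ɑ/ (back); no front partner.
So /ɑ/ is the unpaired segment.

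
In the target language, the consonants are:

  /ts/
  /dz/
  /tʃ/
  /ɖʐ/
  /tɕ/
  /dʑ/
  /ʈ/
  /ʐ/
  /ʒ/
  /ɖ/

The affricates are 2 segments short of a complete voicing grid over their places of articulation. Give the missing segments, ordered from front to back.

/dʒ/, /ʈʂ/

Voiceless: /ts/ (alveolar), /tʃ/ (postalveolar), /tɕ/ (alveolo-palatal).
Voiced: /dz/ (alveolar), /ɖʐ/ (retroflex), /dʑ/ (alveolo-palatal).
Gaps, from front to back: postalveolar lacks voiced (/dʒ/); retroflex lacks voiceless (/ʈʂ/).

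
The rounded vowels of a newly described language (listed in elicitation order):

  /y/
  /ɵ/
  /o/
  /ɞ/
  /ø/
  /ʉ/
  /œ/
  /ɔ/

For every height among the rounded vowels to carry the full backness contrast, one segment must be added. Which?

/u/

Front: /y/ (high), /ø/ (high-mid), /œ/ (low-mid).
Central: /ʉ/ (high), /ɵ/ (high-mid), /ɞ/ (low-mid).
Back: /o/ (high-mid), /ɔ/ (low-mid).
The high row has no back member, so the gap is the high back rounded vowel /u/.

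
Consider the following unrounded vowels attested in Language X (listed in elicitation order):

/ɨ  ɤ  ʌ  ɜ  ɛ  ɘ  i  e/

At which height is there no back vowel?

Front: /i/ (high), /e/ (high-mid), /ɛ/ (low-mid).
Central: /ɨ/ (high), /ɘ/ (high-mid), /ɜ/ (low-mid).
Back: /ɤ/ (high-mid), /ʌ/ (low-mid).
Every height has a back member except high, where /ɯ/ would be expected.

high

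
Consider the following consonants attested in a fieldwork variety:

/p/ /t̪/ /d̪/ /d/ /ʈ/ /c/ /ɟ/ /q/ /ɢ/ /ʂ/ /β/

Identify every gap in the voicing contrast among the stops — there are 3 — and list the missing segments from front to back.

/b/, /t/, /ɖ/

place of articulation  voiceless  voiced  
bilabial          p         —       
dental            t̪        d̪      
alveolar          —         d       
retroflex         ʈ         —       
palatal           c         ɟ       
uvular            q         ɢ       
Gaps, from front to back: bilabial lacks voiced (/b/); alveolar lacks voiceless (/t/); retroflex lacks voiced (/ɖ/).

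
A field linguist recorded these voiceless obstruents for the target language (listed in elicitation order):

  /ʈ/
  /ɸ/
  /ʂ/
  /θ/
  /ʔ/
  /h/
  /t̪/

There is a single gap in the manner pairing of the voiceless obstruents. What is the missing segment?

/p/

Stop: /t̪/ (dental), /ʈ/ (retroflex), /ʔ/ (glottal).
Fricative: /ɸ/ (bilabial), /θ/ (dental), /ʂ/ (retroflex), /h/ (glottal).
The bilabial row has no stop member, so the gap is the bilabial stop /p/.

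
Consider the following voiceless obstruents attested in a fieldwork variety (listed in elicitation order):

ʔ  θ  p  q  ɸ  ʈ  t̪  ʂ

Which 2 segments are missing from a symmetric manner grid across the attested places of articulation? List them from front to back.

/χ/, /h/

Stop: /p/ (bilabial), /t̪/ (dental), /ʈ/ (retroflex), /q/ (uvular), /ʔ/ (glottal).
Fricative: /ɸ/ (bilabial), /θ/ (dental), /ʂ/ (retroflex).
Gaps, from front to back: uvular lacks fricative (/χ/); glottal lacks fricative (/h/).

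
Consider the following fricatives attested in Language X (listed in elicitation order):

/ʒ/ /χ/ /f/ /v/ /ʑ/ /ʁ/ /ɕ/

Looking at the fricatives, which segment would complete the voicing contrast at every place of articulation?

place of articulation  voiceless  voiced  
labiodental       f         v       
postalveolar      —         ʒ       
alveolo-palatal   ɕ         ʑ       
uvular            χ         ʁ       
The postalveolar row has no voiceless member, so the gap is the voiceless postalveolar fricative /ʃ/.

/ʃ/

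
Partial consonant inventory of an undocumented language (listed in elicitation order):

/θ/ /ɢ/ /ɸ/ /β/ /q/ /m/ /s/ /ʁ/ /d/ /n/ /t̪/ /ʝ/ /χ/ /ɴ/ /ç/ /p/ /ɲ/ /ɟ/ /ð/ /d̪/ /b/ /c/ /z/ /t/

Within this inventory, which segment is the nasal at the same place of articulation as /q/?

/ɴ/

/q/ is a voiceless uvular stop.
The nasal at the same place is an uvular nasal — in this inventory, /ɴ/.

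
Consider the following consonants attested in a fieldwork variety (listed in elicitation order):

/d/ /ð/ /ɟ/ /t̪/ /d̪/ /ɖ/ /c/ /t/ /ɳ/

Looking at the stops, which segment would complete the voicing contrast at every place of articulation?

dental: voiceless /t̪/, voiced /d̪/.
alveolar: voiceless /t/, voiced /d/.
retroflex: voiceless —, voiced /ɖ/.
palatal: voiceless /c/, voiced /ɟ/.
The retroflex row has no voiceless member, so the gap is the voiceless retroflex stop /ʈ/.

/ʈ/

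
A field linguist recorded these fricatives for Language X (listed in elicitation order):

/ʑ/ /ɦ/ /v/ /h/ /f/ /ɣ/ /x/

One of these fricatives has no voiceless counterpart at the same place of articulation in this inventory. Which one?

Labiodental: /f/ ~ /v/
Velar: /x/ ~ /ɣ/
Glottal: /h/ ~ /ɦ/
Alveolo-palatal: only /ʑ/ (voiced); no voiceless partner.
So /ʑ/ is the unpaired segment.

/ʑ/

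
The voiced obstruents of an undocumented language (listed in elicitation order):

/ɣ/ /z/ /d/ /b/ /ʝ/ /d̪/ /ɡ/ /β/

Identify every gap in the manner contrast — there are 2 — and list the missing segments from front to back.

bilabial: stop /b/, fricative /β/.
dental: stop /d̪/, fricative —.
alveolar: stop /d/, fricative /z/.
palatal: stop —, fricative /ʝ/.
velar: stop /ɡ/, fricative /ɣ/.
Gaps, from front to back: dental lacks fricative (/ð/); palatal lacks stop (/ɟ/).

/ð/, /ɟ/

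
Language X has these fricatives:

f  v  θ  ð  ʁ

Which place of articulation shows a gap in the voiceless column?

uvular

labiodental: voiceless /f/, voiced /v/.
dental: voiceless /θ/, voiced /ð/.
uvular: voiceless —, voiced /ʁ/.
Every place of articulation has a voiceless member except uvular, where /χ/ would be expected.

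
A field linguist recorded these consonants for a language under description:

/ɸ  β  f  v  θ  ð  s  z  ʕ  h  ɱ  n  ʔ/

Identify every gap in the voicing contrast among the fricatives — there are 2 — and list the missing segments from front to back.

/ħ/, /ɦ/

place of articulation  voiceless  voiced  
bilabial          ɸ         β       
labiodental       f         v       
dental            θ         ð       
alveolar          s         z       
pharyngeal        —         ʕ       
glottal           h         —       
Gaps, from front to back: pharyngeal lacks voiceless (/ħ/); glottal lacks voiced (/ɦ/).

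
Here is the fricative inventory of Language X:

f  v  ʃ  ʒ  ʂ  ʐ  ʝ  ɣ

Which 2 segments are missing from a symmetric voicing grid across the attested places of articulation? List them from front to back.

place of articulation  voiceless  voiced  
labiodental       f         v       
postalveolar      ʃ         ʒ       
retroflex         ʂ         ʐ       
palatal           —         ʝ       
velar             —         ɣ       
Gaps, from front to back: palatal lacks voiceless (/ç/); velar lacks voiceless (/x/).

/ç/, /x/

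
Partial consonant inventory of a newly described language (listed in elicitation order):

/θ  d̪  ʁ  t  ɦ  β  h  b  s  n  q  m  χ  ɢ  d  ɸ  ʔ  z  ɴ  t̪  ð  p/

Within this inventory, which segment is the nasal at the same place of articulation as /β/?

/m/

/β/ is a voiced bilabial fricative.
The nasal at the same place is a bilabial nasal — in this inventory, /m/.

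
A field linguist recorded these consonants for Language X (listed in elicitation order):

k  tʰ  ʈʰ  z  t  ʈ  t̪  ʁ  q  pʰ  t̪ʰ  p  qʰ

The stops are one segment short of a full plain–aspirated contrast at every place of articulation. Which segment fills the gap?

/kʰ/

Plain: /p/ (bilabial), /t̪/ (dental), /t/ (alveolar), /ʈ/ (retroflex), /k/ (velar), /q/ (uvular).
Aspirated: /pʰ/ (bilabial), /t̪ʰ/ (dental), /tʰ/ (alveolar), /ʈʰ/ (retroflex), /qʰ/ (uvular).
The velar row has no aspirated member, so the gap is the aspirated velar stop /kʰ/.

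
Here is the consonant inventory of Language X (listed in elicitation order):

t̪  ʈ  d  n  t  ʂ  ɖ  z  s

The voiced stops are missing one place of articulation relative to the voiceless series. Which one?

dental: voiceless /t̪/, voiced —.
alveolar: voiceless /t/, voiced /d/.
retroflex: voiceless /ʈ/, voiced /ɖ/.
Every place of articulation has a voiced member except dental, where /d̪/ would be expected.

dental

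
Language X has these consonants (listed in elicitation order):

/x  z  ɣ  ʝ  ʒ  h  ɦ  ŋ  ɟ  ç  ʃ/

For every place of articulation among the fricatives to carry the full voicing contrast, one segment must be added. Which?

alveolar: voiceless —, voiced /z/.
postalveolar: voiceless /ʃ/, voiced /ʒ/.
palatal: voiceless /ç/, voiced /ʝ/.
velar: voiceless /x/, voiced /ɣ/.
glottal: voiceless /h/, voiced /ɦ/.
The alveolar row has no voiceless member, so the gap is the voiceless alveolar fricative /s/.

/s/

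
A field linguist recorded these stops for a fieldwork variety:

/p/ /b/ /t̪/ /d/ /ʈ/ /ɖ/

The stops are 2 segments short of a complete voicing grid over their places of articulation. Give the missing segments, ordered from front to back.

Voiceless: /p/ (bilabial), /t̪/ (dental), /ʈ/ (retroflex).
Voiced: /b/ (bilabial), /d/ (alveolar), /ɖ/ (retroflex).
Gaps, from front to back: dental lacks voiced (/d̪/); alveolar lacks voiceless (/t/).

/d̪/, /t/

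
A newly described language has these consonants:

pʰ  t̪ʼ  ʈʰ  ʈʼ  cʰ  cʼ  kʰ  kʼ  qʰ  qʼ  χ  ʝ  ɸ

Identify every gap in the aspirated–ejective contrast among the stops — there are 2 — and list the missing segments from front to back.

place of articulation  aspirated  ejective
bilabial          pʰ        —       
dental            —         t̪ʼ     
retroflex         ʈʰ        ʈʼ      
palatal           cʰ        cʼ      
velar             kʰ        kʼ      
uvular            qʰ        qʼ      
Gaps, from front to back: bilabial lacks ejective (/pʼ/); dental lacks aspirated (/t̪ʰ/).

/pʼ/, /t̪ʰ/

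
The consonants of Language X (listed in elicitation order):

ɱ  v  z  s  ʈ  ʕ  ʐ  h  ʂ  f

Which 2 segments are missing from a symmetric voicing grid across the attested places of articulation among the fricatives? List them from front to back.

/ħ/, /ɦ/

labiodental: voiceless /f/, voiced /v/.
alveolar: voiceless /s/, voiced /z/.
retroflex: voiceless /ʂ/, voiced /ʐ/.
pharyngeal: voiceless —, voiced /ʕ/.
glottal: voiceless /h/, voiced —.
Gaps, from front to back: pharyngeal lacks voiceless (/ħ/); glottal lacks voiced (/ɦ/).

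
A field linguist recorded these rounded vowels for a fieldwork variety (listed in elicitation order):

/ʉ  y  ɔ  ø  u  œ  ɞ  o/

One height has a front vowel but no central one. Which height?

height            front     central   back    
high              y         ʉ         u       
high-mid          ø         —         o       
low-mid           œ         ɞ         ɔ       
Every height has a central member except high-mid, where /ɵ/ would be expected.

high-mid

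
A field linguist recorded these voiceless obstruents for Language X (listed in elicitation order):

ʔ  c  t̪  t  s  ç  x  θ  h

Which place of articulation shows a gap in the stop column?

velar

dental: stop /t̪/, fricative /θ/.
alveolar: stop /t/, fricative /s/.
palatal: stop /c/, fricative /ç/.
velar: stop —, fricative /x/.
glottal: stop /ʔ/, fricative /h/.
Every place of articulation has a stop member except velar, where /k/ would be expected.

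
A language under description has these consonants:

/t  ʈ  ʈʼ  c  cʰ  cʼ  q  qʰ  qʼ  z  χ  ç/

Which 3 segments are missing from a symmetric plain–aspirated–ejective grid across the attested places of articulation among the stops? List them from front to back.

place of articulation  plain     aspirated  ejective
alveolar          t         —         —       
retroflex         ʈ         —         ʈʼ      
palatal           c         cʰ        cʼ      
uvular            q         qʰ        qʼ      
Gaps, from front to back: alveolar lacks aspirated (/tʰ/); alveolar lacks ejective (/tʼ/); retroflex lacks aspirated (/ʈʰ/).

/tʰ/, /tʼ/, /ʈʰ/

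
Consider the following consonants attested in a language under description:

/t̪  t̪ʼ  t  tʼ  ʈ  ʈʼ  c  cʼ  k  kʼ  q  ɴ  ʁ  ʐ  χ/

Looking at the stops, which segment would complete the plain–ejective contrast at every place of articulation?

place of articulation  plain     ejective
dental            t̪        t̪ʼ     
alveolar          t         tʼ      
retroflex         ʈ         ʈʼ      
palatal           c         cʼ      
velar             k         kʼ      
uvular            q         —       
The uvular row has no ejective member, so the gap is the ejective uvular stop /qʼ/.

/qʼ/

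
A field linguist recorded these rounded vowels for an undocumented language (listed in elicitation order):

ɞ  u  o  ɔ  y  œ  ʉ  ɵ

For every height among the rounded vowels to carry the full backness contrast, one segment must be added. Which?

/ø/

height            front     central   back    
high              y         ʉ         u       
high-mid          —         ɵ         o       
low-mid           œ         ɞ         ɔ       
The high-mid row has no front member, so the gap is the high-mid front rounded vowel /ø/.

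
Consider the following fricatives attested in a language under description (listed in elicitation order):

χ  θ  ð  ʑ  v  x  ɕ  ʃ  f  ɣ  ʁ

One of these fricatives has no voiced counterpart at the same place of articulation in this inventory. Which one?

/ʃ/

Labiodental: /f/ ~ /v/
Dental: /θ/ ~ /ð/
Alveolo-palatal: /ɕ/ ~ /ʑ/
Velar: /x/ ~ /ɣ/
Uvular: /χ/ ~ /ʁ/
Postalveolar: only /ʃ/ (voiceless); no voiced partner.
So /ʃ/ is the unpaired segment.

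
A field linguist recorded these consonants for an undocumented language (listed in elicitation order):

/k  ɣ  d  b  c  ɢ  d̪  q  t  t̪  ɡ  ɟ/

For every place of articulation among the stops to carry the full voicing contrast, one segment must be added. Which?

/p/

bilabial: voiceless —, voiced /b/.
dental: voiceless /t̪/, voiced /d̪/.
alveolar: voiceless /t/, voiced /d/.
palatal: voiceless /c/, voiced /ɟ/.
velar: voiceless /k/, voiced /ɡ/.
uvular: voiceless /q/, voiced /ɢ/.
The bilabial row has no voiceless member, so the gap is the voiceless bilabial stop /p/.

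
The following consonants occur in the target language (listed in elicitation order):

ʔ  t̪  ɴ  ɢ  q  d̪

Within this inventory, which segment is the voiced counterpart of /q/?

/q/ is a voiceless uvular stop.
The voiced counterpart is a voiced uvular stop — in this inventory, /ɢ/.

/ɢ/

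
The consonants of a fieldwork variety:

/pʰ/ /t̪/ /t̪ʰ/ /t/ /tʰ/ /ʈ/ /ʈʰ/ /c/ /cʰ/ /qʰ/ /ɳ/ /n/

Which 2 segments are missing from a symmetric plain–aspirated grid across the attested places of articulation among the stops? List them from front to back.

bilabial: plain —, aspirated /pʰ/.
dental: plain /t̪/, aspirated /t̪ʰ/.
alveolar: plain /t/, aspirated /tʰ/.
retroflex: plain /ʈ/, aspirated /ʈʰ/.
palatal: plain /c/, aspirated /cʰ/.
uvular: plain —, aspirated /qʰ/.
Gaps, from front to back: bilabial lacks plain (/p/); uvular lacks plain (/q/).

/p/, /q/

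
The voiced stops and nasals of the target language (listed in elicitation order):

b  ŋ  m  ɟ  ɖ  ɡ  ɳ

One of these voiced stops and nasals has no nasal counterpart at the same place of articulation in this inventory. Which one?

/ɟ/

Bilabial: /b/ ~ /m/
Retroflex: /ɖ/ ~ /ɳ/
Velar: /ɡ/ ~ /ŋ/
Palatal: only /ɟ/ (oral stop); no nasal partner.
So /ɟ/ is the unpaired segment.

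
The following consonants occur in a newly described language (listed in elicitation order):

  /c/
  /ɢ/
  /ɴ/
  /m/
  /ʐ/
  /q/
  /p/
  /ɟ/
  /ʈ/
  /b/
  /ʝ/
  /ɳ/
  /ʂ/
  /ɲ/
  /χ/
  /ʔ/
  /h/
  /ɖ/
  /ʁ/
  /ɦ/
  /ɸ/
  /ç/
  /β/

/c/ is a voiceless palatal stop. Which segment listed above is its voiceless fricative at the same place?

/ç/

The voiceless fricative at the same place is a voiceless palatal fricative — in this inventory, /ç/.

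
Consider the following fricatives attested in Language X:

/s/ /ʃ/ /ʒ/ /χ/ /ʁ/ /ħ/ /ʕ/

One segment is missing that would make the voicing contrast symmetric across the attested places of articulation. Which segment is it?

/z/

Voiceless: /s/ (alveolar), /ʃ/ (postalveolar), /χ/ (uvular), /ħ/ (pharyngeal).
Voiced: /ʒ/ (postalveolar), /ʁ/ (uvular), /ʕ/ (pharyngeal).
The alveolar row has no voiced member, so the gap is the voiced alveolar fricative /z/.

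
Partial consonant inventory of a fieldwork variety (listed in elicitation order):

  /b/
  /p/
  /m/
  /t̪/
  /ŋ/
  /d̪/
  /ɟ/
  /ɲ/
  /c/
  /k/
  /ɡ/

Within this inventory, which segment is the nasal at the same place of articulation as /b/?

/b/ is a voiced bilabial stop.
The nasal at the same place is a bilabial nasal — in this inventory, /m/.

/m/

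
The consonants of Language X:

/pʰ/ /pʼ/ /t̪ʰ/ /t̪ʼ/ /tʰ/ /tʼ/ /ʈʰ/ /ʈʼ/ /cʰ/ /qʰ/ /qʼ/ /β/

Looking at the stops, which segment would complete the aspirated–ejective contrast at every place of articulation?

/cʼ/

place of articulation  aspirated  ejective
bilabial          pʰ        pʼ      
dental            t̪ʰ       t̪ʼ     
alveolar          tʰ        tʼ      
retroflex         ʈʰ        ʈʼ      
palatal           cʰ        —       
uvular            qʰ        qʼ      
The palatal row has no ejective member, so the gap is the ejective palatal stop /cʼ/.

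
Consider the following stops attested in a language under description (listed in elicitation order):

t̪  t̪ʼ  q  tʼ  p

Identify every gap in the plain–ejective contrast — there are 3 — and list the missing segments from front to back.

/pʼ/, /t/, /qʼ/

place of articulation  plain     ejective
bilabial          p         —       
dental            t̪        t̪ʼ     
alveolar          —         tʼ      
uvular            q         —       
Gaps, from front to back: bilabial lacks ejective (/pʼ/); alveolar lacks plain (/t/); uvular lacks ejective (/qʼ/).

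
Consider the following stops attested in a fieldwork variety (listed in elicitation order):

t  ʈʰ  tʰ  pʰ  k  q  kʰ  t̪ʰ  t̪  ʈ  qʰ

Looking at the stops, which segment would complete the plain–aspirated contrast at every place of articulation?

Plain: /t̪/ (dental), /t/ (alveolar), /ʈ/ (retroflex), /k/ (velar), /q/ (uvular).
Aspirated: /pʰ/ (bilabial), /t̪ʰ/ (dental), /tʰ/ (alveolar), /ʈʰ/ (retroflex), /kʰ/ (velar), /qʰ/ (uvular).
The bilabial row has no plain member, so the gap is the plain bilabial stop /p/.

/p/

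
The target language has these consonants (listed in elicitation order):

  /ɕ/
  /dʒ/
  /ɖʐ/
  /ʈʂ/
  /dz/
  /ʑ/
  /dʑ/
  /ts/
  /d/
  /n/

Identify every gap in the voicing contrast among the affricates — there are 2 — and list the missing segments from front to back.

alveolar: voiceless /ts/, voiced /dz/.
postalveolar: voiceless —, voiced /dʒ/.
retroflex: voiceless /ʈʂ/, voiced /ɖʐ/.
alveolo-palatal: voiceless —, voiced /dʑ/.
Gaps, from front to back: postalveolar lacks voiceless (/tʃ/); alveolo-palatal lacks voiceless (/tɕ/).

/tʃ/, /tɕ/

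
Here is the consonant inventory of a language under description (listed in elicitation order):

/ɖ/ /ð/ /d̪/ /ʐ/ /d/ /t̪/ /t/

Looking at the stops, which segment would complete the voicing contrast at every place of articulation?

/ʈ/

place of articulation  voiceless  voiced  
dental            t̪        d̪      
alveolar          t         d       
retroflex         —         ɖ       
The retroflex row has no voiceless member, so the gap is the voiceless retroflex stop /ʈ/.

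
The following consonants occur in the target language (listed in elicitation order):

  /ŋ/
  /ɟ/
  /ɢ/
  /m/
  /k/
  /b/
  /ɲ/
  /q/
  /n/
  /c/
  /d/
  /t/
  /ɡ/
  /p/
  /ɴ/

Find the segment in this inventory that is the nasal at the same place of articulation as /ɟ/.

/ɲ/

/ɟ/ is a voiced palatal stop.
The nasal at the same place is a palatal nasal — in this inventory, /ɲ/.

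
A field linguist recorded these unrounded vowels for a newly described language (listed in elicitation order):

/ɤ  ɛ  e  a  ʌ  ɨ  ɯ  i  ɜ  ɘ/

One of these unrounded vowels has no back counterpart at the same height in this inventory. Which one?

/a/

High: /i/ ~ /ɨ/ ~ /ɯ/
High-mid: /e/ ~ /ɘ/ ~ /ɤ/
Low-mid: /ɛ/ ~ /ɜ/ ~ /ʌ/
Low: only /a/ (front); no back partner.
So /a/ is the unpaired segment.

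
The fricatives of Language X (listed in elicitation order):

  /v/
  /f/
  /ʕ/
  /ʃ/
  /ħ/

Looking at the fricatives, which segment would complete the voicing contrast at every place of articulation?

labiodental: voiceless /f/, voiced /v/.
postalveolar: voiceless /ʃ/, voiced —.
pharyngeal: voiceless /ħ/, voiced /ʕ/.
The postalveolar row has no voiced member, so the gap is the voiced postalveolar fricative /ʒ/.

/ʒ/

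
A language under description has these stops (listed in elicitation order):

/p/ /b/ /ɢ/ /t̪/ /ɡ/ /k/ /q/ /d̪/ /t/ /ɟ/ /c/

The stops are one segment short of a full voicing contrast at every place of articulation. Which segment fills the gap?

bilabial: voiceless /p/, voiced /b/.
dental: voiceless /t̪/, voiced /d̪/.
alveolar: voiceless /t/, voiced —.
palatal: voiceless /c/, voiced /ɟ/.
velar: voiceless /k/, voiced /ɡ/.
uvular: voiceless /q/, voiced /ɢ/.
The alveolar row has no voiced member, so the gap is the voiced alveolar stop /d/.

/d/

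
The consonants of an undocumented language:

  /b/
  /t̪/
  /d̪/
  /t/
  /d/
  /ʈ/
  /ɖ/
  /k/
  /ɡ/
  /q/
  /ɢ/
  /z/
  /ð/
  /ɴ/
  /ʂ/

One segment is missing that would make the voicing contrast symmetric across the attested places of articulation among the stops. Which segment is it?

/p/

place of articulation  voiceless  voiced  
bilabial          —         b       
dental            t̪        d̪      
alveolar          t         d       
retroflex         ʈ         ɖ       
velar             k         ɡ       
uvular            q         ɢ       
The bilabial row has no voiceless member, so the gap is the voiceless bilabial stop /p/.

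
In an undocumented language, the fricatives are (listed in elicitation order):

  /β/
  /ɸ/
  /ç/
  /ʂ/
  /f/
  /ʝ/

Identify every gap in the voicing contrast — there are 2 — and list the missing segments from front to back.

Voiceless: /ɸ/ (bilabial), /f/ (labiodental), /ʂ/ (retroflex), /ç/ (palatal).
Voiced: /β/ (bilabial), /ʝ/ (palatal).
Gaps, from front to back: labiodental lacks voiced (/v/); retroflex lacks voiced (/ʐ/).

/v/, /ʐ/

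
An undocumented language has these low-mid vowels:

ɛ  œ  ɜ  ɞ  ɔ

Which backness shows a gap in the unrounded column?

Unrounded: /ɛ/ (front), /ɜ/ (central).
Rounded: /œ/ (front), /ɞ/ (central), /ɔ/ (back).
Every backness has an unrounded member except back, where /ʌ/ would be expected.

back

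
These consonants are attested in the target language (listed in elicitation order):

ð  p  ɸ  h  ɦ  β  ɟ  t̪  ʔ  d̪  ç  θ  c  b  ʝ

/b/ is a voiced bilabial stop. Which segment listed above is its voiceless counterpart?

The voiceless counterpart is a voiceless bilabial stop — in this inventory, /p/.

/p/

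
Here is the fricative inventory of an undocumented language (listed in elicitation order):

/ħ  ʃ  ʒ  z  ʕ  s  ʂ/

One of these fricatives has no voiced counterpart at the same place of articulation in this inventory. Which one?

/ʂ/

Alveolar: /s/ ~ /z/
Postalveolar: /ʃ/ ~ /ʒ/
Pharyngeal: /ħ/ ~ /ʕ/
Retroflex: only /ʂ/ (voiceless); no voiced partner.
So /ʂ/ is the unpaired segment.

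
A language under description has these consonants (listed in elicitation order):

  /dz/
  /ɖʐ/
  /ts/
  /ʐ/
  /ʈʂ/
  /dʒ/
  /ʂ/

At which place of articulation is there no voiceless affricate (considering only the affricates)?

postalveolar

alveolar: voiceless /ts/, voiced /dz/.
postalveolar: voiceless —, voiced /dʒ/.
retroflex: voiceless /ʈʂ/, voiced /ɖʐ/.
Every place of articulation has a voiceless member except postalveolar, where /tʃ/ would be expected.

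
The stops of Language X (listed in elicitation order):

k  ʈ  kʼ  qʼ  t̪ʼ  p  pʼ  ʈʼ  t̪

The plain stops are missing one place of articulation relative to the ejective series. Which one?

uvular

place of articulation  plain     ejective
bilabial          p         pʼ      
dental            t̪        t̪ʼ     
retroflex         ʈ         ʈʼ      
velar             k         kʼ      
uvular            —         qʼ      
Every place of articulation has a plain member except uvular, where /q/ would be expected.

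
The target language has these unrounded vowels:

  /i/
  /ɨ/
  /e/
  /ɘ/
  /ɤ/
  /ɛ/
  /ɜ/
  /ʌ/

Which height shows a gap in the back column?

high

high: front /i/, central /ɨ/, back —.
high-mid: front /e/, central /ɘ/, back /ɤ/.
low-mid: front /ɛ/, central /ɜ/, back /ʌ/.
Every height has a back member except high, where /ɯ/ would be expected.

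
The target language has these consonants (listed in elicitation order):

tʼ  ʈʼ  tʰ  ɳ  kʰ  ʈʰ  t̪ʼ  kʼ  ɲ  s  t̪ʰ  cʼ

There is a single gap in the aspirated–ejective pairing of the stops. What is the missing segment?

Aspirated: /t̪ʰ/ (dental), /tʰ/ (alveolar), /ʈʰ/ (retroflex), /kʰ/ (velar).
Ejective: /t̪ʼ/ (dental), /tʼ/ (alveolar), /ʈʼ/ (retroflex), /cʼ/ (palatal), /kʼ/ (velar).
The palatal row has no aspirated member, so the gap is the aspirated palatal stop /cʰ/.

/cʰ/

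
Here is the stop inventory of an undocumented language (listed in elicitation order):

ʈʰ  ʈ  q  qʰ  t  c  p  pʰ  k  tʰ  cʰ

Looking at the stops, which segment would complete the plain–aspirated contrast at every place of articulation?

bilabial: plain /p/, aspirated /pʰ/.
alveolar: plain /t/, aspirated /tʰ/.
retroflex: plain /ʈ/, aspirated /ʈʰ/.
palatal: plain /c/, aspirated /cʰ/.
velar: plain /k/, aspirated —.
uvular: plain /q/, aspirated /qʰ/.
The velar row has no aspirated member, so the gap is the aspirated velar stop /kʰ/.

/kʰ/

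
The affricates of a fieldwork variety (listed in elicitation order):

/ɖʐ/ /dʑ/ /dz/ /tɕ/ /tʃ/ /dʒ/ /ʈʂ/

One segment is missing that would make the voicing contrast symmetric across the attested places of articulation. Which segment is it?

place of articulation  voiceless  voiced  
alveolar          —         dz      
postalveolar      tʃ        dʒ      
retroflex         ʈʂ        ɖʐ      
alveolo-palatal   tɕ        dʑ      
The alveolar row has no voiceless member, so the gap is the voiceless alveolar affricate /ts/.

/ts/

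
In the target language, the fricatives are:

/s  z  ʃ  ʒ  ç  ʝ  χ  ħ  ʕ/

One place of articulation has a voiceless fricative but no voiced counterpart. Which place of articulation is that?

uvular

alveolar: voiceless /s/, voiced /z/.
postalveolar: voiceless /ʃ/, voiced /ʒ/.
palatal: voiceless /ç/, voiced /ʝ/.
uvular: voiceless /χ/, voiced —.
pharyngeal: voiceless /ħ/, voiced /ʕ/.
Every place of articulation has a voiced member except uvular, where /ʁ/ would be expected.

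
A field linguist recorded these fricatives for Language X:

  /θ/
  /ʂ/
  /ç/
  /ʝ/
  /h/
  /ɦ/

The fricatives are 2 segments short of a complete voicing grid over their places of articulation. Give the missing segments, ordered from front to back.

Voiceless: /θ/ (dental), /ʂ/ (retroflex), /ç/ (palatal), /h/ (glottal).
Voiced: /ʝ/ (palatal), /ɦ/ (glottal).
Gaps, from front to back: dental lacks voiced (/ð/); retroflex lacks voiced (/ʐ/).

/ð/, /ʐ/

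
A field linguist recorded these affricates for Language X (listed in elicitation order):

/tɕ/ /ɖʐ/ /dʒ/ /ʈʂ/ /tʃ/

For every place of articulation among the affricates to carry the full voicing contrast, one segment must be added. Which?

/dʑ/

postalveolar: voiceless /tʃ/, voiced /dʒ/.
retroflex: voiceless /ʈʂ/, voiced /ɖʐ/.
alveolo-palatal: voiceless /tɕ/, voiced —.
The alveolo-palatal row has no voiced member, so the gap is the voiced alveolo-palatal affricate /dʑ/.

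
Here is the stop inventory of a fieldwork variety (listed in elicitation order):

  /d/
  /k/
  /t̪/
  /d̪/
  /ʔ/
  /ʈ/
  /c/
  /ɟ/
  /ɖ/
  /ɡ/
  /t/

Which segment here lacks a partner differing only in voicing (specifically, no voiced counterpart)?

/ʔ/

Dental: /t̪/ ~ /d̪/
Alveolar: /t/ ~ /d/
Retroflex: /ʈ/ ~ /ɖ/
Palatal: /c/ ~ /ɟ/
Velar: /k/ ~ /ɡ/
Glottal: only /ʔ/ (voiceless); no voiced partner.
So /ʔ/ is the unpaired segment.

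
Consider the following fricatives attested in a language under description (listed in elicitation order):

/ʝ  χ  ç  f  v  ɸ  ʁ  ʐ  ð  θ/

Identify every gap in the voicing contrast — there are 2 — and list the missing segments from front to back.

/β/, /ʂ/

Voiceless: /ɸ/ (bilabial), /f/ (labiodental), /θ/ (dental), /ç/ (palatal), /χ/ (uvular).
Voiced: /v/ (labiodental), /ð/ (dental), /ʐ/ (retroflex), /ʝ/ (palatal), /ʁ/ (uvular).
Gaps, from front to back: bilabial lacks voiced (/β/); retroflex lacks voiceless (/ʂ/).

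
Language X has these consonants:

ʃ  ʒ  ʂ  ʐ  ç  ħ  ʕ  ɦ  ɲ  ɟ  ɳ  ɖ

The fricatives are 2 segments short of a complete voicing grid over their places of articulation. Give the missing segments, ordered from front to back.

/ʝ/, /h/

postalveolar: voiceless /ʃ/, voiced /ʒ/.
retroflex: voiceless /ʂ/, voiced /ʐ/.
palatal: voiceless /ç/, voiced —.
pharyngeal: voiceless /ħ/, voiced /ʕ/.
glottal: voiceless —, voiced /ɦ/.
Gaps, from front to back: palatal lacks voiced (/ʝ/); glottal lacks voiceless (/h/).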